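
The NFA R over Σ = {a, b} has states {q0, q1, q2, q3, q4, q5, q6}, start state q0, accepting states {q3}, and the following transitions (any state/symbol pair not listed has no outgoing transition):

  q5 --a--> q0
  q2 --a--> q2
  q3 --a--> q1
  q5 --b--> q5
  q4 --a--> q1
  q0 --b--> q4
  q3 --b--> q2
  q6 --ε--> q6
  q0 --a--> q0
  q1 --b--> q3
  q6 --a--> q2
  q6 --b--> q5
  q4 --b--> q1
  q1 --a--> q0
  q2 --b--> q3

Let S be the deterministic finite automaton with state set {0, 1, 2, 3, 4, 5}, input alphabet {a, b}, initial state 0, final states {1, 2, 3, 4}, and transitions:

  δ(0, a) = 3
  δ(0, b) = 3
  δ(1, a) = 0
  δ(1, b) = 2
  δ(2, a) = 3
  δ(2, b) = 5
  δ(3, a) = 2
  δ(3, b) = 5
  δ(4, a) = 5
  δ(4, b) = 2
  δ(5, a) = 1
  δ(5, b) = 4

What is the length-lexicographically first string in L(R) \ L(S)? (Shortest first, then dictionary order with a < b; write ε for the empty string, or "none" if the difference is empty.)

bab

The string bab is accepted by R but not by S.
No shorter string lies in the difference, and bab is the lexicographically first length-3 string in L(R) \ L(S).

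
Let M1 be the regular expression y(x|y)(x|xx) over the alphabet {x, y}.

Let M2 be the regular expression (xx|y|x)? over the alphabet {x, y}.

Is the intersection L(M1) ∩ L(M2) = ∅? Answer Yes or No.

Yes

Converting the expression M1 to a DFA (subset construction, then merging equivalent states) gives the minimal DFA with states {r0, r1, r2, r3, r4, r5}, start state r0, accepting states {r4, r5} and transitions r0: x→r1, y→r2; r1: x→r1, y→r1; r2: x→r3, y→r3; r3: x→r4, y→r1; r4: x→r5, y→r1; r5: x→r1, y→r1.
Converting the expression M2 to a DFA (subset construction, then merging equivalent states) gives the minimal DFA with states {t0, t1, t2, t3}, start state t0, accepting states {t0, t1, t2} and transitions t0: x→t1, y→t2; t1: x→t2, y→t3; t2: x→t3, y→t3; t3: x→t3, y→t3.
Exploring the product automaton M1 × M2 from the start pair (r0, t0), following both machines on each input symbol, reaches 8 state pairs: (r0, t0), (r1, t1), (r2, t2), (r1, t2), (r1, t3), (r3, t3), (r4, t3), (r5, t3).
M1 accepts in {r4, r5} and M2 accepts in {t0, t1, t2}; no reachable pair has both components accepting, so no string drives both machines to acceptance simultaneously and L(M1) ∩ L(M2) = ∅.
So no string is accepted by both, and the intersection is empty.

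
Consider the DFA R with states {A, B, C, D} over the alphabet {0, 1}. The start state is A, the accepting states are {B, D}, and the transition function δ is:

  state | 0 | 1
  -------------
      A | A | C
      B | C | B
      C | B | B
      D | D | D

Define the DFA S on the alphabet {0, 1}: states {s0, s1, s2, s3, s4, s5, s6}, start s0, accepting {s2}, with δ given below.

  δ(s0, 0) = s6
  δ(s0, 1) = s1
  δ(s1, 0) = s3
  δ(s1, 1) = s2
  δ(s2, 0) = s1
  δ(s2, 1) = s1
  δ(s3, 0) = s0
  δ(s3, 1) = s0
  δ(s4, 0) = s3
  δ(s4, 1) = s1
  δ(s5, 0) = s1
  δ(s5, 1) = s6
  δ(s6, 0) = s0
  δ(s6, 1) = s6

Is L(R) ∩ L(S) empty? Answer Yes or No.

No

The string 11 is accepted by both R and S.
Hence L(R) ∩ L(S) ≠ ∅.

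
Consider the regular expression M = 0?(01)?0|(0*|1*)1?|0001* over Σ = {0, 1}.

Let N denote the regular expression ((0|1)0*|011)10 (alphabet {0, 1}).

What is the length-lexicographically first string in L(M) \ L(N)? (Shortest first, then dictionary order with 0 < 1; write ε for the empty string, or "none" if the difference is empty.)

The empty string ε is accepted by M but not by N.
Since ε is the unique shortest string, it is the required witness.

ε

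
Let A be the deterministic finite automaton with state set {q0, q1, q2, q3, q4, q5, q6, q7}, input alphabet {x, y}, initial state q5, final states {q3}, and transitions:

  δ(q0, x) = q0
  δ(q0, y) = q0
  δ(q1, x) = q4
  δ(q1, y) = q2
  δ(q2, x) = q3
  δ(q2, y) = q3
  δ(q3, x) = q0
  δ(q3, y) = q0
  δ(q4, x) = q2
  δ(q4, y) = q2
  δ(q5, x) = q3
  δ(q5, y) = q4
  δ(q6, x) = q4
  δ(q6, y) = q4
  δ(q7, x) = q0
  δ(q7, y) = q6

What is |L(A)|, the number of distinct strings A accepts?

The useful subgraph on states {q2, q3, q4, q5} is acyclic, so L(A) is finite; the longest accepting path visits 4 useful states, giving maximum string length 3.
Counting accepting paths from q5 by length: 1 of length 1, 4 of length 3. Total 5.

5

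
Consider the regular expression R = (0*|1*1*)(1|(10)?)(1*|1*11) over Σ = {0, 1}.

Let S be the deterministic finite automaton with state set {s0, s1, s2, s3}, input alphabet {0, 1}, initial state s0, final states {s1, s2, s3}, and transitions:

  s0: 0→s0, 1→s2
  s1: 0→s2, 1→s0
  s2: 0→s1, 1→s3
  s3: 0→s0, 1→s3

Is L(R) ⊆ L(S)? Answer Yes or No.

No

The empty string ε is in L(R) but not in L(S).
So L(R) ⊄ L(S).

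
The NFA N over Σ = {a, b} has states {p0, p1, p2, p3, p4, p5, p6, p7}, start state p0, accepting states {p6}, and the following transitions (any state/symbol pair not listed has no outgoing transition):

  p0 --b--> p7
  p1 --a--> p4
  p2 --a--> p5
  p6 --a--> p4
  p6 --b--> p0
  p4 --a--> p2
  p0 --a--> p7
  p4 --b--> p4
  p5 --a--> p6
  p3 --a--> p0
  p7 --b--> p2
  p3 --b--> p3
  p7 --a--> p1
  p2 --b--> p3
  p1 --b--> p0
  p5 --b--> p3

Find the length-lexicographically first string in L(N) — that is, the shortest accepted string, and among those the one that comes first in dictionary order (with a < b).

A breadth-first search from p0 reaches an accepting state first via the path p0 → p7 → p2 → p5 → p6 on input abaa.
No string of length < 4 is accepted (BFS exhausts all shorter strings without reaching an accepting state), and abaa is the lexicographically least accepting string of length 4.

abaa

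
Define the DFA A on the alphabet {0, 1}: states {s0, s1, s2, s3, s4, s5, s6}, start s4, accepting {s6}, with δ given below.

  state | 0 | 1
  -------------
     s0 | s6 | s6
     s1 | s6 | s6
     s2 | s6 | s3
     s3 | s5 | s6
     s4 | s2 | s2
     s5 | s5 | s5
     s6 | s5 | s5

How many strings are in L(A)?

4

The useful subgraph on states {s2, s3, s4, s6} is acyclic, so L(A) is finite; the longest accepting path visits 4 useful states, giving maximum string length 3.
Counting accepting paths from s4 by length: 2 of length 2, 2 of length 3. Total 4.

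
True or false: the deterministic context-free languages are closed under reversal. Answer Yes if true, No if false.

L = {c bⁿaⁿ : n≥0} ∪ {d b²ⁿaⁿ : n≥0} is a DCFL: the first symbol tells a deterministic PDA whether to pop one or two b's per a. Its reversal Lᴿ = {aⁿbⁿ c : n≥0} ∪ {aⁿb²ⁿ d : n≥0} is not. DCFLs are closed under right quotient by regular languages, and Lᴿ/{c, d} = {aⁿbⁿ : n≥0} ∪ {aⁿb²ⁿ : n≥0} — the standard context-free language accepted by no deterministic PDA (intuitively the machine would have to commit to a b-to-a ratio before the distinguishing marker arrives; formally, a DPDA for it would have a single run on aⁿb²ⁿ, accepting after the prefix aⁿbⁿ and accepting again after n more b's; an ordinary PDA that simulates it on a's and b's and, at any moment when it is accepting, may switch to reading only a fresh letter e while feeding each e to the simulation as a b, would accept aⁱbʲeᵏ (k≥1) exactly when both aⁱbʲ and aⁱbʲ⁺ᵏ are in the language, i.e. its language intersected with the regular set a*b*e⁺ would be exactly {aⁿbⁿeⁿ : n≥1} — impossible, since context-free languages are closed under intersection with regular sets and {aⁿbⁿeⁿ} is not context-free). So Lᴿ cannot be a DCFL.

No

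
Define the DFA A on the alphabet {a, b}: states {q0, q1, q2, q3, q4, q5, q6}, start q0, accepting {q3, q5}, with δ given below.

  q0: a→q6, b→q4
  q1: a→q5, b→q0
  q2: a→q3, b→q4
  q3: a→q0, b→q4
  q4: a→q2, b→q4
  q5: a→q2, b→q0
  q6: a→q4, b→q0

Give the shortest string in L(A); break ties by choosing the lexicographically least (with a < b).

baa

A breadth-first search from q0 reaches an accepting state first via the path q0 → q4 → q2 → q3 on input baa.
No string of length < 3 is accepted (BFS exhausts all shorter strings without reaching an accepting state), and baa is the lexicographically least accepting string of length 3.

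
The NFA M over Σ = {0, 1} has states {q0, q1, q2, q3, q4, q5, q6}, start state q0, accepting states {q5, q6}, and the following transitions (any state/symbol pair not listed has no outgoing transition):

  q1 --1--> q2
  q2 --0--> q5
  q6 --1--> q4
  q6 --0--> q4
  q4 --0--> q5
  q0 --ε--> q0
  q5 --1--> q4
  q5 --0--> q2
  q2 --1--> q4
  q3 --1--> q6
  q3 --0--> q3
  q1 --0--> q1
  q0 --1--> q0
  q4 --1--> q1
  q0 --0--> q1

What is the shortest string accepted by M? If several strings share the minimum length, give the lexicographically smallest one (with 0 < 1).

010

A breadth-first search from q0 reaches an accepting state first via the path q0 → q1 → q2 → q5 on input 010.
No string of length < 3 is accepted (BFS exhausts all shorter strings without reaching an accepting state), and 010 is the lexicographically least accepting string of length 3.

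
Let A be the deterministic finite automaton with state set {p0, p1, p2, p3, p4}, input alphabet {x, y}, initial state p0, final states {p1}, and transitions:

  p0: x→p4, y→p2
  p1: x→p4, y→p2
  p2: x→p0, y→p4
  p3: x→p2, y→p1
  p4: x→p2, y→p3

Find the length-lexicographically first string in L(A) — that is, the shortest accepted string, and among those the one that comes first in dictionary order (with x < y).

xyy

A breadth-first search from p0 reaches an accepting state first via the path p0 → p4 → p3 → p1 on input xyy.
No string of length < 3 is accepted (BFS exhausts all shorter strings without reaching an accepting state), and xyy is the lexicographically least accepting string of length 3.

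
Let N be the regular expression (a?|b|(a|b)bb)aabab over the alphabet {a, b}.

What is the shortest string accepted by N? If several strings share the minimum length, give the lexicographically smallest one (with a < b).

aabab

By inspection of the expression, no string of length less than 5 matches, and aabab is the lexicographically first match of length 5.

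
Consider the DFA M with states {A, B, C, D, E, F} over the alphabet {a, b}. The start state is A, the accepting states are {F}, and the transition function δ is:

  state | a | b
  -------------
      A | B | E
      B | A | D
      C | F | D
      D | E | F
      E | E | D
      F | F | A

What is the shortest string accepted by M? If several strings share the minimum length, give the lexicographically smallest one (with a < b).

abb

A breadth-first search from A reaches an accepting state first via the path A → B → D → F on input abb.
No string of length < 3 is accepted (BFS exhausts all shorter strings without reaching an accepting state), and abb is the lexicographically least accepting string of length 3.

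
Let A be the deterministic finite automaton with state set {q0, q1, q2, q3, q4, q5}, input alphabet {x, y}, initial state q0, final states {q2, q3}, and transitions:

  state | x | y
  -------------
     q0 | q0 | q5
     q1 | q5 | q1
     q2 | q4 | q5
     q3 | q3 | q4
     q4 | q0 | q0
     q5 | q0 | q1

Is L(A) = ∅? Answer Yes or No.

The states reachable from the start state are {q0, q1, q5}.
None of the accepting states {q2, q3} is reachable, so no string is accepted and L(A) = ∅.

Yes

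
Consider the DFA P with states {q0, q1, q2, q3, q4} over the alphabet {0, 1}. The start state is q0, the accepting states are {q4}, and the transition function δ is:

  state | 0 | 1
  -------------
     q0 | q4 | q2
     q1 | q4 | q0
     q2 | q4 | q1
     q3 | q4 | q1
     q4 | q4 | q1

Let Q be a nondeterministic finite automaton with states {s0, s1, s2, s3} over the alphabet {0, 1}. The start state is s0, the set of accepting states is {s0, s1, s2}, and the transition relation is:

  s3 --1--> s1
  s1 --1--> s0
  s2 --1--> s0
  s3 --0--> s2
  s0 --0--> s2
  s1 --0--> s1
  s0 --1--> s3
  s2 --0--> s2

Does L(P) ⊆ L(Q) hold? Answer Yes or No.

Exploring the product automaton P × Q from the start pair (q0, s0), following both machines on each input symbol, reaches 8 state pairs: (q0, s0), (q4, s2), (q2, s3), (q1, s0), (q1, s1), (q0, s3), (q4, s1), (q2, s1).
P accepts in {q4} and Q accepts in {s0, s1, s2}. The reachable pairs whose P-component is accepting are (q4, s2), (q4, s1); in each of them the Q-component is accepting too, so the product for L(P) \ L(Q) (P-component accepting, Q-component rejecting) has no reachable accepting pair and the difference is empty.
Hence every string in L(P) is also in L(Q).

Yes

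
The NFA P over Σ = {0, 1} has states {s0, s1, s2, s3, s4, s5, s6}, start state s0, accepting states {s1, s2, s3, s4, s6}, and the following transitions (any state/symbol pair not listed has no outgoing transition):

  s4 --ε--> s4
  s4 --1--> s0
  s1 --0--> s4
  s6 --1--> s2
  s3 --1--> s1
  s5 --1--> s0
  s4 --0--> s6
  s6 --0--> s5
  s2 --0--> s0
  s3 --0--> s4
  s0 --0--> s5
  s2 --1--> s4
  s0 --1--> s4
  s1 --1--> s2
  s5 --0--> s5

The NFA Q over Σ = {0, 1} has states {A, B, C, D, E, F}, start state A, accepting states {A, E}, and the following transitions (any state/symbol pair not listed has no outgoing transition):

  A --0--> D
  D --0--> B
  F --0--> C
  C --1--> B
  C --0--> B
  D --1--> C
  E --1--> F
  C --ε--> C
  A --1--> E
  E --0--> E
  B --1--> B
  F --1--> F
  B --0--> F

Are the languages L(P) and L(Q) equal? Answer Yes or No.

No

The string 011 is accepted by P but rejected by Q.
So L(P) ≠ L(Q).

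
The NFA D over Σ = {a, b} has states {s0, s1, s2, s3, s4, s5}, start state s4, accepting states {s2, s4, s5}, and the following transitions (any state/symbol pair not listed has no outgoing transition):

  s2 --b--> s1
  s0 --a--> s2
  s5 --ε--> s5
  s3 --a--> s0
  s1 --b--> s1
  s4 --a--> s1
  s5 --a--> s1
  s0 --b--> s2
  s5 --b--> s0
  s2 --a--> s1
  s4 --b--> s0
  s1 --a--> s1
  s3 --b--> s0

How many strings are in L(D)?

3

The useful subgraph on states {s0, s2, s4} is acyclic, so L(D) is finite; the longest accepting path visits 3 useful states, giving maximum string length 2.
Counting accepting paths from s4 by length: 1 of length 0, 2 of length 2. Total 3.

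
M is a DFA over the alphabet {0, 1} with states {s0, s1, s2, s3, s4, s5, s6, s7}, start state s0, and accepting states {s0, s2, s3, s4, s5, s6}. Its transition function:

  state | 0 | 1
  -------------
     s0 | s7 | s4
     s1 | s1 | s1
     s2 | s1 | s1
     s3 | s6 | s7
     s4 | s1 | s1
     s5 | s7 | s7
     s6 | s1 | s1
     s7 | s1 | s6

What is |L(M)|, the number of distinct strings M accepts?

3

The useful subgraph on states {s0, s4, s6, s7} is acyclic, so L(M) is finite; the longest accepting path visits 3 useful states, giving maximum string length 2.
Counting accepting paths from s0 by length: 1 of length 0, 1 of length 1, 1 of length 2. Total 3.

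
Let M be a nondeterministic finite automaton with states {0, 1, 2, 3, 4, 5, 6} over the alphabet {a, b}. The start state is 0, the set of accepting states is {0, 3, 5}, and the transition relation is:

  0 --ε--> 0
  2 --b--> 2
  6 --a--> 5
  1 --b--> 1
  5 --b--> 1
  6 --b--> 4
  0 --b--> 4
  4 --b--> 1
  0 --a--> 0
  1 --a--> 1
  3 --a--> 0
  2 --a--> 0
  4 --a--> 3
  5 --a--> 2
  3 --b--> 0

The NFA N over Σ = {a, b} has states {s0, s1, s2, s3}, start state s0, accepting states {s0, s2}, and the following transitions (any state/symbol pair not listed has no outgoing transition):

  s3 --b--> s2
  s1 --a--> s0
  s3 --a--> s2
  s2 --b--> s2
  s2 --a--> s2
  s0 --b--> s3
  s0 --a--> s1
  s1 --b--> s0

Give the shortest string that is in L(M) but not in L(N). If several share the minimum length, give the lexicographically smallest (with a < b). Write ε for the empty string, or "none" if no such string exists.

The string a is accepted by M but not by N.
No shorter string lies in the difference, and a is the lexicographically first length-1 string in L(M) \ L(N).

a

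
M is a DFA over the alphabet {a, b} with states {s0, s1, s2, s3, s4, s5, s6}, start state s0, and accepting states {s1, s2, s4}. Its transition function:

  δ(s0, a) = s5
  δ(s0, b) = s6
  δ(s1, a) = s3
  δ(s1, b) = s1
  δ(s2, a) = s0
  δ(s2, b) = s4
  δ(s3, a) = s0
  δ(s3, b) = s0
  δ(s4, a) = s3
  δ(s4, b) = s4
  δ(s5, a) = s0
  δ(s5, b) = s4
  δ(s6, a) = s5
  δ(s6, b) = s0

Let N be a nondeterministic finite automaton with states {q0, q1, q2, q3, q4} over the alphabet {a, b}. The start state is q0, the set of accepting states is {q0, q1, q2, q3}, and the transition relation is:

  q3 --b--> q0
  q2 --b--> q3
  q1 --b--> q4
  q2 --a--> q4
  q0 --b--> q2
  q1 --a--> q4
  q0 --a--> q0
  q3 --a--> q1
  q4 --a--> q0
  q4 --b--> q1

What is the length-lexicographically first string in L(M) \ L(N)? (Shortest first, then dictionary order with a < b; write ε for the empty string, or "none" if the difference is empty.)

babb

The string babb is accepted by M but not by N.
No shorter string lies in the difference, and babb is the lexicographically first length-4 string in L(M) \ L(N).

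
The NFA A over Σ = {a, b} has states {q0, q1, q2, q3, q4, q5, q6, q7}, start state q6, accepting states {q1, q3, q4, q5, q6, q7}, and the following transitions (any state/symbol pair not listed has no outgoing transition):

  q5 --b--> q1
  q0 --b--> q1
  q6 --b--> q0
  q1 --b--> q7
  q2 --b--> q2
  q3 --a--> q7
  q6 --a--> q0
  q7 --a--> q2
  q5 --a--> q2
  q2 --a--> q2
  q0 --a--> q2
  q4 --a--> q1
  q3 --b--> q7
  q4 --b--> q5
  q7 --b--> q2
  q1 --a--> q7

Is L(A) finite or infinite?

The useful states (reachable from q6 and able to reach an accepting state) are {q0, q1, q6, q7}.
Restricted to these states the transition graph has no cycle, so every accepting path has bounded length and L is finite.

finite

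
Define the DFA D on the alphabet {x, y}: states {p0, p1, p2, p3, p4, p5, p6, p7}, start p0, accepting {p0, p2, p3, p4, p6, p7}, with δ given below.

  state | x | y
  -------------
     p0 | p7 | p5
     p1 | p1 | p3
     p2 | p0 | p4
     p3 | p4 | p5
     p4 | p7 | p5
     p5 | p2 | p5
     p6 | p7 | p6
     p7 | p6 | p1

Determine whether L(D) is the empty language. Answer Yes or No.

No

The empty string ε is accepted: the run p0 ends in the accepting state p0.
Since at least one string is accepted, L(D) is not empty.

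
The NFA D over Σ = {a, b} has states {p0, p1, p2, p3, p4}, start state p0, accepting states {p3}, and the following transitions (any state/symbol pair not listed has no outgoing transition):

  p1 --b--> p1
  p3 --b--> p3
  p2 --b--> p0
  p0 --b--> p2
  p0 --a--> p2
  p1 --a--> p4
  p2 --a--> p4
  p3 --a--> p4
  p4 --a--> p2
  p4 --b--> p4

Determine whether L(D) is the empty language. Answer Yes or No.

The states reachable from the start state are {p0, p2, p4}.
None of the accepting states {p3} is reachable, so no string is accepted and L(D) = ∅.

Yes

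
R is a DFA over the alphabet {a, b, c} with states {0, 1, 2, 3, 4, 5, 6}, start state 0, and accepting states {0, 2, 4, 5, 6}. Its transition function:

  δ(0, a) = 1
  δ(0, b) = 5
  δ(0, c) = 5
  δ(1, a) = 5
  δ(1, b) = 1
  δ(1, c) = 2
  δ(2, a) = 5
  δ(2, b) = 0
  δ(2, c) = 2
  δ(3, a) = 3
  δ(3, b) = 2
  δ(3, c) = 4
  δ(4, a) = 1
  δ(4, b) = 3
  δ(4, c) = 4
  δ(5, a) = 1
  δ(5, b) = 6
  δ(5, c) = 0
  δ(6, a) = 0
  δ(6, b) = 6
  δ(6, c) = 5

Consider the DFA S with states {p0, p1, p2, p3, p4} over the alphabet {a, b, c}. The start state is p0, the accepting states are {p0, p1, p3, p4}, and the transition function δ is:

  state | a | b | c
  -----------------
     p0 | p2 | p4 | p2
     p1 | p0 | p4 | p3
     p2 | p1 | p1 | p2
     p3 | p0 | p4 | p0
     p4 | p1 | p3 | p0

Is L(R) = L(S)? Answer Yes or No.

The string c is accepted by R but rejected by S.
So L(R) ≠ L(S).

No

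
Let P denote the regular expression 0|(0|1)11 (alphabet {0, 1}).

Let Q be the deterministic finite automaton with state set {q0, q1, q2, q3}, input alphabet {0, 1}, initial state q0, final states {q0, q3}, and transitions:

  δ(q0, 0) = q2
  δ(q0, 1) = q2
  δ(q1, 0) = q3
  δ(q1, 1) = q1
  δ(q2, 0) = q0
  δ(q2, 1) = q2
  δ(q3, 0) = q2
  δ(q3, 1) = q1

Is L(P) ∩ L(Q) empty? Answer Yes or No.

Yes

Converting the expression P to a DFA (subset construction, then merging equivalent states) gives the minimal DFA with states {p0, p1, p2, p3, p4, p5}, start state p0, accepting states {p1, p5} and transitions p0: 0→p1, 1→p2; p1: 0→p3, 1→p4; p2: 0→p3, 1→p4; p3: 0→p3, 1→p3; p4: 0→p3, 1→p5; p5: 0→p3, 1→p3.
Exploring the product automaton P × Q from the start pair (p0, q0), following both machines on each input symbol, reaches 7 state pairs: (p0, q0), (p1, q2), (p2, q2), (p3, q0), (p4, q2), (p3, q2), (p5, q2).
P accepts in {p1, p5} and Q accepts in {q0, q3}; no reachable pair has both components accepting, so no string drives both machines to acceptance simultaneously and L(P) ∩ L(Q) = ∅.
So no string is accepted by both, and the intersection is empty.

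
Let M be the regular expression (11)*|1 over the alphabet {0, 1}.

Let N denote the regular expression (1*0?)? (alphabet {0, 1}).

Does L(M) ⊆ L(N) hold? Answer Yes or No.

Yes

Converting the expression M to a DFA (subset construction, then merging equivalent states) gives the minimal DFA with states {m0, m1, m2, m3, m4}, start state m0, accepting states {m0, m2, m3} and transitions m0: 0→m1, 1→m2; m1: 0→m1, 1→m1; m2: 0→m1, 1→m3; m3: 0→m1, 1→m4; m4: 0→m1, 1→m3.
Converting the expression N to a DFA (subset construction, then merging equivalent states) gives the minimal DFA with states {n0, n1, n2}, start state n0, accepting states {n0, n1} and transitions n0: 0→n1, 1→n0; n1: 0→n2, 1→n2; n2: 0→n2, 1→n2.
Exploring the product automaton M × N from the start pair (m0, n0), following both machines on each input symbol, reaches 6 state pairs: (m0, n0), (m1, n1), (m2, n0), (m1, n2), (m3, n0), (m4, n0).
M accepts in {m0, m2, m3} and N accepts in {n0, n1}. The reachable pairs whose M-component is accepting are (m0, n0), (m2, n0), (m3, n0); in each of them the N-component is accepting too, so the product for L(M) \ L(N) (M-component accepting, N-component rejecting) has no reachable accepting pair and the difference is empty.
Hence every string in L(M) is also in L(N).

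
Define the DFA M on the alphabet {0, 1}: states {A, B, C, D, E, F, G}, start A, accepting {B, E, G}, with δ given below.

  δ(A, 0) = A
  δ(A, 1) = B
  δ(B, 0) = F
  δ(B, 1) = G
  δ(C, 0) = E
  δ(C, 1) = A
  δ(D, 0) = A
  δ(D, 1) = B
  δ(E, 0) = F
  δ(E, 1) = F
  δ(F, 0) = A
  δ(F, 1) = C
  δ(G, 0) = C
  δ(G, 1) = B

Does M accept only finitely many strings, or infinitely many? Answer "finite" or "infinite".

State A is reachable from the start and can reach an accepting state, and it lies on the cycle A → A.
Traversing that cycle any number of times yields accepted strings of unbounded length, so the language is infinite.

infinite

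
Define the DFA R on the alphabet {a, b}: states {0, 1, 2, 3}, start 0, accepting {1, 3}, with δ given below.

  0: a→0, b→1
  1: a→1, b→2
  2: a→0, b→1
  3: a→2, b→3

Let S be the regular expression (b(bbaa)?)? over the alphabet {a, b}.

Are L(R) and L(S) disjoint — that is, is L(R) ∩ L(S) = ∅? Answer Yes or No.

The string b is accepted by both R and S.
Hence L(R) ∩ L(S) ≠ ∅.

No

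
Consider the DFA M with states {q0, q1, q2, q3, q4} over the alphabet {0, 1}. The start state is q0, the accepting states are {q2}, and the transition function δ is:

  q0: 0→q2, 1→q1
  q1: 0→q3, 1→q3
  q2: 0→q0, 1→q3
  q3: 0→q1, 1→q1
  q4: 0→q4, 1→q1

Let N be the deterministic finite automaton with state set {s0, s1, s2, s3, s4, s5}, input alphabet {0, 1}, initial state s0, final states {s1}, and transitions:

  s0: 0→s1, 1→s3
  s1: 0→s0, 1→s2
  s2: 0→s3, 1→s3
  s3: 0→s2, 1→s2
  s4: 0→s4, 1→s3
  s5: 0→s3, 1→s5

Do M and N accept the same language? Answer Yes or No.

Exploring the product automaton M × N from the start pair (q0, s0), following both machines on each input symbol, reaches 4 state pairs: (q0, s0), (q2, s1), (q1, s3), (q3, s2).
M accepts in {q2} and N accepts in {s1}. In every reachable pair the two components are either both accepting — (q2, s1) — or both non-accepting, so no string is accepted by exactly one of the machines: L(M) \ L(N) and L(N) \ L(M) are both empty.
Hence every string is accepted by M iff it is accepted by N, and the two languages coincide.

Yes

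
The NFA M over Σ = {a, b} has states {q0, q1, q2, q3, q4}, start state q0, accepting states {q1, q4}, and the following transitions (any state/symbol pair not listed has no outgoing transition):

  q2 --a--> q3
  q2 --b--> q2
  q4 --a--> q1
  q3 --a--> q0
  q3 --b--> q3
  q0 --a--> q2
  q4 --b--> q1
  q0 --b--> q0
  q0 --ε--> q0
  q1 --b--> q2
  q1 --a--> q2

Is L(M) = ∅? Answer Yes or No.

Yes

The states reachable from the start state are {q0, q2, q3}.
None of the accepting states {q1, q4} is reachable, so no string is accepted and L(M) = ∅.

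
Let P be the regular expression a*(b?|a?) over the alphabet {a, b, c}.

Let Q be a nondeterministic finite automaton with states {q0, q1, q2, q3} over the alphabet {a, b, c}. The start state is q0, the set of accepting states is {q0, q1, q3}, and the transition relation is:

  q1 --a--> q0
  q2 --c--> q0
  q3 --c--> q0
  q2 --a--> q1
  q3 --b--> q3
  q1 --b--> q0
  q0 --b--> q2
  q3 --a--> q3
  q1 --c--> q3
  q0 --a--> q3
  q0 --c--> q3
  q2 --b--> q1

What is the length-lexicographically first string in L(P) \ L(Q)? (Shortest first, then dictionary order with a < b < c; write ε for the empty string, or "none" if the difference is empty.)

The string b is accepted by P but not by Q.
No shorter string lies in the difference, and b is the lexicographically first length-1 string in L(P) \ L(Q).

b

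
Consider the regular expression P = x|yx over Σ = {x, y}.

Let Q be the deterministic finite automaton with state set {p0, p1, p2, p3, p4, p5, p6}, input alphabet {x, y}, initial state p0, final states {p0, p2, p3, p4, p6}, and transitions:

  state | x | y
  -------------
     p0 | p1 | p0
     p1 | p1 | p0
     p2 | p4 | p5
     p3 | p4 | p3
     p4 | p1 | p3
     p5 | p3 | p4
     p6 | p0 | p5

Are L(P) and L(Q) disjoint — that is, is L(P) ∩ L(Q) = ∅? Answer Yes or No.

Converting the expression P to a DFA (subset construction, then merging equivalent states) gives the minimal DFA with states {r0, r1, r2, r3}, start state r0, accepting states {r1} and transitions r0: x→r1, y→r2; r1: x→r3, y→r3; r2: x→r1, y→r3; r3: x→r3, y→r3.
Exploring the product automaton P × Q from the start pair (r0, p0), following both machines on each input symbol, reaches 5 state pairs: (r0, p0), (r1, p1), (r2, p0), (r3, p1), (r3, p0).
P accepts in {r1} and Q accepts in {p0, p2, p3, p4, p6}; no reachable pair has both components accepting, so no string drives both machines to acceptance simultaneously and L(P) ∩ L(Q) = ∅.
So no string is accepted by both, and the intersection is empty.

Yes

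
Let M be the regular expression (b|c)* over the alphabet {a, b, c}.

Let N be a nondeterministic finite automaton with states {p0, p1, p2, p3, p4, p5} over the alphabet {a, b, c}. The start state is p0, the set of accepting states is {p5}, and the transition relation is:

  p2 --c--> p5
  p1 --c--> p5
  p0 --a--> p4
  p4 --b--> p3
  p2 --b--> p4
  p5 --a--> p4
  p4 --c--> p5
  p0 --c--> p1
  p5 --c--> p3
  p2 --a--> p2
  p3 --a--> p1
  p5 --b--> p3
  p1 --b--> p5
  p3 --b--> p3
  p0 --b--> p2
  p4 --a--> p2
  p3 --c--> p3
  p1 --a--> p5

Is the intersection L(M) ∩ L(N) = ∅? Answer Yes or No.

The string bc is accepted by both M and N.
Hence L(M) ∩ L(N) ≠ ∅.

No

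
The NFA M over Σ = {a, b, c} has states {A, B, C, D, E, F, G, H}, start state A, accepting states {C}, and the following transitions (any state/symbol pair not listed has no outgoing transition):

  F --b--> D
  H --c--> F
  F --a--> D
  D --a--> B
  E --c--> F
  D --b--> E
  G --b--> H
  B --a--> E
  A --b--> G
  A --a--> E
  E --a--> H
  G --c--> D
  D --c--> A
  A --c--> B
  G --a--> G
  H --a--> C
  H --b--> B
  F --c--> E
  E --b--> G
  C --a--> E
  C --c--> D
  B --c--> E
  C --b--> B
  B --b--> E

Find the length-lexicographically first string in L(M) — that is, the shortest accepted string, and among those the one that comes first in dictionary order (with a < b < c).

aaa

A breadth-first search from A reaches an accepting state first via the path A → E → H → C on input aaa.
No string of length < 3 is accepted (BFS exhausts all shorter strings without reaching an accepting state), and aaa is the lexicographically least accepting string of length 3.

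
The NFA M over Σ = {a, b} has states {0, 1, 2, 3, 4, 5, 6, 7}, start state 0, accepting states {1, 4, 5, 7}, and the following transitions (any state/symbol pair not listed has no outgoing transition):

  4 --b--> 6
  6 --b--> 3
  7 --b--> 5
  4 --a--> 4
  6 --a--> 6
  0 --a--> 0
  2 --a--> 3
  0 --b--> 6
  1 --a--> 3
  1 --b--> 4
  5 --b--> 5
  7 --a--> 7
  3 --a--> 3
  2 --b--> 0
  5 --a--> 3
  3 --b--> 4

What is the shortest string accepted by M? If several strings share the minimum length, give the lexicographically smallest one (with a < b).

bbb

A breadth-first search from 0 reaches an accepting state first via the path 0 → 6 → 3 → 4 on input bbb.
No string of length < 3 is accepted (BFS exhausts all shorter strings without reaching an accepting state), and bbb is the lexicographically least accepting string of length 3.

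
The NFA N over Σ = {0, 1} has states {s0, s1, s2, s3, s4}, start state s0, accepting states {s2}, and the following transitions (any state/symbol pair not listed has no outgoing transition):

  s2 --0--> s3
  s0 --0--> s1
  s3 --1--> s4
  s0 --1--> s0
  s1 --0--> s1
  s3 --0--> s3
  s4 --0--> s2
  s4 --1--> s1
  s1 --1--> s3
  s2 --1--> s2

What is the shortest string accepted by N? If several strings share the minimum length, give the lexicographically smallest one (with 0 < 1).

A breadth-first search from s0 reaches an accepting state first via the path s0 → s1 → s3 → s4 → s2 on input 0110.
No string of length < 4 is accepted (BFS exhausts all shorter strings without reaching an accepting state), and 0110 is the lexicographically least accepting string of length 4.

0110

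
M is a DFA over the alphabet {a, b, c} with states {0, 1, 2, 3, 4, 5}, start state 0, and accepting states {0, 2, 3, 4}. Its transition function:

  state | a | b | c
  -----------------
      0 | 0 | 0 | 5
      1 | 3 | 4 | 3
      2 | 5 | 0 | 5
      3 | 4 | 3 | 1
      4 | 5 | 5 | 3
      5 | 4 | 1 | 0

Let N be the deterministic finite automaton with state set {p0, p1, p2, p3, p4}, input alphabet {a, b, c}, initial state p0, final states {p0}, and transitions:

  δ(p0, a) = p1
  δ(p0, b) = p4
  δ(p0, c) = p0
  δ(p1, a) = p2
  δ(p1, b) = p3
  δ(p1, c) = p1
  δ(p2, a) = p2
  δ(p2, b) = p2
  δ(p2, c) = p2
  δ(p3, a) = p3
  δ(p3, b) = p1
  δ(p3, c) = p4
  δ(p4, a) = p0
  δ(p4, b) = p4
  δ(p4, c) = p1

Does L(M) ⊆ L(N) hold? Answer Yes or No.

No

The string a is in L(M) but not in L(N).
So L(M) ⊄ L(N).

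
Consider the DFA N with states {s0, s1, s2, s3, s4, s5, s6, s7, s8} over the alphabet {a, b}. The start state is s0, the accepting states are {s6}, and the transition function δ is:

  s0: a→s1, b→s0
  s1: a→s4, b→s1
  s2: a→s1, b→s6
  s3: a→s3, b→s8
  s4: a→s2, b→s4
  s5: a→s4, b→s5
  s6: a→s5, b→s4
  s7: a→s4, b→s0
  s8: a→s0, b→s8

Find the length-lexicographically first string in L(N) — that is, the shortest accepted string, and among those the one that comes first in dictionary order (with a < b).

A breadth-first search from s0 reaches an accepting state first via the path s0 → s1 → s4 → s2 → s6 on input aaab.
No string of length < 4 is accepted (BFS exhausts all shorter strings without reaching an accepting state), and aaab is the lexicographically least accepting string of length 4.

aaab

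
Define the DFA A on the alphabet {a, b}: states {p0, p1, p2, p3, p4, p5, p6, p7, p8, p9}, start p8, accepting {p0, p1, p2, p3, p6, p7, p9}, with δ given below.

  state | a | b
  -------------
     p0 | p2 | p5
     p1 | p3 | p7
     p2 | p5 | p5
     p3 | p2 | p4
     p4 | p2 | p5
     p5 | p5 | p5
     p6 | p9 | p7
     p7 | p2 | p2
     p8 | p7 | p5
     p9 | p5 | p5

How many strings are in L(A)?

The useful subgraph on states {p2, p7, p8} is acyclic, so L(A) is finite; the longest accepting path visits 3 useful states, giving maximum string length 2.
Counting accepting paths from p8 by length: 1 of length 1, 2 of length 2. Total 3.

3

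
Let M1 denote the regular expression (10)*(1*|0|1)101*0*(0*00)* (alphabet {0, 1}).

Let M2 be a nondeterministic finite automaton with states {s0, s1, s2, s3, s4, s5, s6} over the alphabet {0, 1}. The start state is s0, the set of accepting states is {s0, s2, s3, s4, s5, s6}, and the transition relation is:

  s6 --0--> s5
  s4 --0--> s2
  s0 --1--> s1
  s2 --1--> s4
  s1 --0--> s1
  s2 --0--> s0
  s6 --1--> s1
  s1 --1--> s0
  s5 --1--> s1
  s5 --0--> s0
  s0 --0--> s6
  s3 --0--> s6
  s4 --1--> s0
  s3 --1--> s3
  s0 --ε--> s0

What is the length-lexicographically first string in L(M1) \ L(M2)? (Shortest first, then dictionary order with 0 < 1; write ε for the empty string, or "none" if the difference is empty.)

10

The string 10 is accepted by M1 but not by M2.
No shorter string lies in the difference, and 10 is the lexicographically first length-2 string in L(M1) \ L(M2).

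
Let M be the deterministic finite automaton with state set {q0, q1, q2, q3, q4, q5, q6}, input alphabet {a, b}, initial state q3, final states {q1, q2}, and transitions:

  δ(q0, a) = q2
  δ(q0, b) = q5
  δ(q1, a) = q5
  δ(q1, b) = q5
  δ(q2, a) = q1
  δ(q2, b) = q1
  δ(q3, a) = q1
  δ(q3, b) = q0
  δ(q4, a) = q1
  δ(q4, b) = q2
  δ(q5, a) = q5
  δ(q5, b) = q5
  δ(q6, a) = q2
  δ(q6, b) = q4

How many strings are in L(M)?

The useful subgraph on states {q0, q1, q2, q3} is acyclic, so L(M) is finite; the longest accepting path visits 4 useful states, giving maximum string length 3.
Counting accepting paths from q3 by length: 1 of length 1, 1 of length 2, 2 of length 3. Total 4.

4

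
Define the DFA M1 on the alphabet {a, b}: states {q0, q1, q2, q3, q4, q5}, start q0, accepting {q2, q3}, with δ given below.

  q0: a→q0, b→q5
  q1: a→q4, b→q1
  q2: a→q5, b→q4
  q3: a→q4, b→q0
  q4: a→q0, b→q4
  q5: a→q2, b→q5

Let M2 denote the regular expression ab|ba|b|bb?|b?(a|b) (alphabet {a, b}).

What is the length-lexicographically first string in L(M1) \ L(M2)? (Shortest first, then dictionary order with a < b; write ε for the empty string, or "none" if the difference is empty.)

aba

The string aba is accepted by M1 but not by M2.
No shorter string lies in the difference, and aba is the lexicographically first length-3 string in L(M1) \ L(M2).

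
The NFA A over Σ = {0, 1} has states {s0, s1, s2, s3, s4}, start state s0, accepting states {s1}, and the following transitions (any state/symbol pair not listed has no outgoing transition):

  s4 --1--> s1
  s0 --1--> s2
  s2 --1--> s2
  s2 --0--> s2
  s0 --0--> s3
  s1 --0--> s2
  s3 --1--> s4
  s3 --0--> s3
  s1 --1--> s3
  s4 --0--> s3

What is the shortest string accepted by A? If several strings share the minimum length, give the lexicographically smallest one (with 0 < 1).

A breadth-first search from s0 reaches an accepting state first via the path s0 → s3 → s4 → s1 on input 011.
No string of length < 3 is accepted (BFS exhausts all shorter strings without reaching an accepting state), and 011 is the lexicographically least accepting string of length 3.

011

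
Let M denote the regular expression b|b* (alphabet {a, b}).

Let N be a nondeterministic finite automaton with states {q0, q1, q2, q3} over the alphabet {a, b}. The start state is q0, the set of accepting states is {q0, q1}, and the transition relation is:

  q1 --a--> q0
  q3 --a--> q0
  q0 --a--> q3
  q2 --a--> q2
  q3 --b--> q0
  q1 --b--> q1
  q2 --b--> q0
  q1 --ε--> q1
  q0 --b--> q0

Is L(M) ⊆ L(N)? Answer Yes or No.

Converting the expression M to a DFA (subset construction, then merging equivalent states) gives the minimal DFA with states {m0, m1}, start state m0, accepting states {m0} and transitions m0: a→m1, b→m0; m1: a→m1, b→m1.
Exploring the product automaton M × N from the start pair (m0, q0), following both machines on each input symbol, reaches 3 state pairs: (m0, q0), (m1, q3), (m1, q0).
M accepts in {m0} and N accepts in {q0, q1}. The reachable pairs whose M-component is accepting are (m0, q0); in each of them the N-component is accepting too, so the product for L(M) \ L(N) (M-component accepting, N-component rejecting) has no reachable accepting pair and the difference is empty.
Hence every string in L(M) is also in L(N).

Yes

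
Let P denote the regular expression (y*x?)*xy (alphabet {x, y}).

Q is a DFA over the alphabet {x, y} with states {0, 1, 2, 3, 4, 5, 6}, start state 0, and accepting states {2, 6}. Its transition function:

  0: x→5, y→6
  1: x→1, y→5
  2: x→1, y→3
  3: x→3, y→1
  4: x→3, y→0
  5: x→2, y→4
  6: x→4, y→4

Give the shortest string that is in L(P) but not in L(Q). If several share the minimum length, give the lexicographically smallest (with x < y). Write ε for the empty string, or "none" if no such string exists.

xy

The string xy is accepted by P but not by Q.
No shorter string lies in the difference, and xy is the lexicographically first length-2 string in L(P) \ L(Q).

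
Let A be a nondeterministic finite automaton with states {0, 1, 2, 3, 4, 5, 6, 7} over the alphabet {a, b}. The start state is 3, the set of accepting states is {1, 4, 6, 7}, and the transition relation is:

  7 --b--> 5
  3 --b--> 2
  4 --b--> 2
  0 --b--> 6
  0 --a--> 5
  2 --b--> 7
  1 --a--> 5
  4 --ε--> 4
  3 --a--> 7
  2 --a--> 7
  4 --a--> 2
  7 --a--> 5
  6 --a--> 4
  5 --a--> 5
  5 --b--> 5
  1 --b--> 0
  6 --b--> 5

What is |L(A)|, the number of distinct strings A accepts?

The useful subgraph on states {2, 3, 7} is acyclic, so L(A) is finite; the longest accepting path visits 3 useful states, giving maximum string length 2.
Counting accepting paths from 3 by length: 1 of length 1, 2 of length 2. Total 3.

3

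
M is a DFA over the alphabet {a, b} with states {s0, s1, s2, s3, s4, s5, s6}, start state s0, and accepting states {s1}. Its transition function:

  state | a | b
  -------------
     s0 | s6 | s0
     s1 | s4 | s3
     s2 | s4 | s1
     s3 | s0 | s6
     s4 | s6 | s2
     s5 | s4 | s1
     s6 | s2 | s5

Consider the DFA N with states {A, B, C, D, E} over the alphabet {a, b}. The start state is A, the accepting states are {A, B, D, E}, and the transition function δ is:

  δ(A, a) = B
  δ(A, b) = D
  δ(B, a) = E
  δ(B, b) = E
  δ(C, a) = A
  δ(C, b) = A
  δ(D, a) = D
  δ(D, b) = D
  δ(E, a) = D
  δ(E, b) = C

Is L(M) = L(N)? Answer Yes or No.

No

The string aab is accepted by M but rejected by N.
So L(M) ≠ L(N).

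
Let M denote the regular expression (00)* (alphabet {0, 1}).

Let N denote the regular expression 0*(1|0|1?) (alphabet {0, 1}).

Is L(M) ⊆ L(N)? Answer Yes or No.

Converting the expression M to a DFA (subset construction, then merging equivalent states) gives the minimal DFA with states {m0, m1, m2}, start state m0, accepting states {m0} and transitions m0: 0→m1, 1→m2; m1: 0→m0, 1→m2; m2: 0→m2, 1→m2.
Converting the expression N to a DFA (subset construction, then merging equivalent states) gives the minimal DFA with states {n0, n1, n2}, start state n0, accepting states {n0, n1} and transitions n0: 0→n0, 1→n1; n1: 0→n2, 1→n2; n2: 0→n2, 1→n2.
Exploring the product automaton M × N from the start pair (m0, n0), following both machines on each input symbol, reaches 4 state pairs: (m0, n0), (m1, n0), (m2, n1), (m2, n2).
M accepts in {m0} and N accepts in {n0, n1}. The reachable pairs whose M-component is accepting are (m0, n0); in each of them the N-component is accepting too, so the product for L(M) \ L(N) (M-component accepting, N-component rejecting) has no reachable accepting pair and the difference is empty.
Hence every string in L(M) is also in L(N).

Yes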